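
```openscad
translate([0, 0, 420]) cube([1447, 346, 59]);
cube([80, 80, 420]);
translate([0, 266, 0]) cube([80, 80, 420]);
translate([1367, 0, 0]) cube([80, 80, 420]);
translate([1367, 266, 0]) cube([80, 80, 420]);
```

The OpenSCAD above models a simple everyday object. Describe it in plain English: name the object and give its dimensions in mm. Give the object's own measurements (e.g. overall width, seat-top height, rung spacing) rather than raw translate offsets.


A bench: a 1447×346 mm seat slab, 59 mm thick, top at z = 479 mm, on four 80×80 mm square legs flush with the seat corners and standing on z = 0.


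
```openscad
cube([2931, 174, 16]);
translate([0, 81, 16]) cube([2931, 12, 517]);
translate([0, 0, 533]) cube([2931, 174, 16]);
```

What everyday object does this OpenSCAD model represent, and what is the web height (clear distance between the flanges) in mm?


An I-beam. The web height is 517 mm.

Two wide flanges with a thin centred web — an I-beam. Overall 549 mm minus two 16 mm flanges gives a web of 549 − 2·16 = 517 mm.


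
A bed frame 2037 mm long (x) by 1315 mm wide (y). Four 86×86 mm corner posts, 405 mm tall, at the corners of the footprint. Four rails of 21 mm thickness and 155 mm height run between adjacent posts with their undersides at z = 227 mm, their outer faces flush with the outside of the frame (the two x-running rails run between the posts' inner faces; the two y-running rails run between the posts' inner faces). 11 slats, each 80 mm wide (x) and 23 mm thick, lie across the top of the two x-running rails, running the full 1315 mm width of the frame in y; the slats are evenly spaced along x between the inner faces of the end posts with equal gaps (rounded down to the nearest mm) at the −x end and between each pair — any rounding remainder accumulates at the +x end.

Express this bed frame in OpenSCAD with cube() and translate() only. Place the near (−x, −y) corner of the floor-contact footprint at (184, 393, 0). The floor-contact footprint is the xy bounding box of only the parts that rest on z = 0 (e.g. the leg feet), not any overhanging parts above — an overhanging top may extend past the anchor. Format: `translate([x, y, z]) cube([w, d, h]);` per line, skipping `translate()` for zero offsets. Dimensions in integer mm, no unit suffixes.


// slat z = rail_z + rail_h = 227 + 155 = 382
// slat gap = ⌊(1865 − 11·80) / 12⌋ = 82
translate([184, 393, 0]) cube([86, 86, 405]);
translate([184, 1622, 0]) cube([86, 86, 405]);
translate([2135, 393, 0]) cube([86, 86, 405]);
translate([2135, 1622, 0]) cube([86, 86, 405]);
translate([270, 393, 227]) cube([1865, 21, 155]);
translate([270, 1687, 227]) cube([1865, 21, 155]);
translate([184, 479, 227]) cube([21, 1143, 155]);
translate([2200, 479, 227]) cube([21, 1143, 155]);
translate([352, 393, 382]) cube([80, 1315, 23]);
translate([514, 393, 382]) cube([80, 1315, 23]);
translate([676, 393, 382]) cube([80, 1315, 23]);
translate([838, 393, 382]) cube([80, 1315, 23]);
translate([1000, 393, 382]) cube([80, 1315, 23]);
translate([1162, 393, 382]) cube([80, 1315, 23]);
translate([1324, 393, 382]) cube([80, 1315, 23]);
translate([1486, 393, 382]) cube([80, 1315, 23]);
translate([1648, 393, 382]) cube([80, 1315, 23]);
translate([1810, 393, 382]) cube([80, 1315, 23]);
translate([1972, 393, 382]) cube([80, 1315, 23]);


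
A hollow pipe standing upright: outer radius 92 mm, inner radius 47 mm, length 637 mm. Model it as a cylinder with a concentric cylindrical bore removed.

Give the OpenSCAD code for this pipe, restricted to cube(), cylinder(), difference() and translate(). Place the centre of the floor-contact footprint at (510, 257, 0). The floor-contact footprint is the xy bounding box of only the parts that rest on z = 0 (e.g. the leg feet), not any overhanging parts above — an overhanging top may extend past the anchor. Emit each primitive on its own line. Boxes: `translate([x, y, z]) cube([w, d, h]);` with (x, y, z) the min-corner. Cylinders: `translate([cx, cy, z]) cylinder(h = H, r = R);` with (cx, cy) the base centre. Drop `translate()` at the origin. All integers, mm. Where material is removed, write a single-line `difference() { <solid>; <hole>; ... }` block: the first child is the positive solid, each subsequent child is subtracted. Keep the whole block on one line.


difference() { translate([510, 257, 0]) cylinder(h = 637, r = 92); translate([510, 257, 0]) cylinder(h = 637, r = 47); }


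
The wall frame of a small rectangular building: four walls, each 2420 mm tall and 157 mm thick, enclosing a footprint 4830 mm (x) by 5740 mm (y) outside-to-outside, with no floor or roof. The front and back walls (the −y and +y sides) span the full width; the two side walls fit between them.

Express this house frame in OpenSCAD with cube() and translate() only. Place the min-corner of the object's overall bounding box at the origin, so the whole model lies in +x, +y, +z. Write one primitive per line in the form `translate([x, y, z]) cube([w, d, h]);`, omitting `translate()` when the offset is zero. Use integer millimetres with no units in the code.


cube([4830, 157, 2420]);
translate([0, 5583, 0]) cube([4830, 157, 2420]);
translate([0, 157, 0]) cube([157, 5426, 2420]);
translate([4673, 157, 0]) cube([157, 5426, 2420]);


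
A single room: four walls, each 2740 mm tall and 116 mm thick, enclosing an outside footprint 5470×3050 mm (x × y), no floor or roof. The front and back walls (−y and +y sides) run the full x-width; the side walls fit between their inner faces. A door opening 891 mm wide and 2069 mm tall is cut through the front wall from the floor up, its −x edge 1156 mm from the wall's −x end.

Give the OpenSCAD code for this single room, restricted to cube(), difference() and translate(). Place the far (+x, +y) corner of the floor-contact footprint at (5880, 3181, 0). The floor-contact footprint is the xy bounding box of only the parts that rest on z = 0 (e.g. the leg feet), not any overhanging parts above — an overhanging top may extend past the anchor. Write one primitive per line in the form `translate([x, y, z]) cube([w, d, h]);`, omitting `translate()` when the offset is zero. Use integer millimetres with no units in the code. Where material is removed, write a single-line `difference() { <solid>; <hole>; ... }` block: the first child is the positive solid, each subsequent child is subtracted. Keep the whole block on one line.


difference() { translate([410, 131, 0]) cube([5470, 116, 2740]); translate([1566, 131, 0]) cube([891, 116, 2069]); }
translate([410, 3065, 0]) cube([5470, 116, 2740]);
translate([410, 247, 0]) cube([116, 2818, 2740]);
translate([5764, 247, 0]) cube([116, 2818, 2740]);


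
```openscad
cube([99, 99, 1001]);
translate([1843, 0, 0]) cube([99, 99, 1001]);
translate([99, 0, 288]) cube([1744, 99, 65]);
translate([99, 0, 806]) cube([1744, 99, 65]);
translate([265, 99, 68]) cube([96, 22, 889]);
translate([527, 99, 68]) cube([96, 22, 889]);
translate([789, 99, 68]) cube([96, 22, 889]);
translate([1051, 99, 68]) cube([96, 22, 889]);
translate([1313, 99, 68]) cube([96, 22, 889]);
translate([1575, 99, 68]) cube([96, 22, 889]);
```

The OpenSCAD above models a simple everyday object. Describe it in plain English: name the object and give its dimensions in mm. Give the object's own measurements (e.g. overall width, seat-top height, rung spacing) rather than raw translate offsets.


A fence section. Two 99×99 mm posts, 1001 mm tall, stand on the floor with a clear span of 1744 mm between their inner faces. Two horizontal rails of 99×65 mm section span the gap between the posts with their undersides at z = 288 mm and z = 806 mm, flush with the posts' −y face. 6 pickets, each 96 mm wide, 22 mm thick and 889 mm tall, are fixed to the +y face of the rails with their bottoms at z = 68 mm, spaced across the span with a 166 mm gap after the −x post and between neighbouring pickets, with 172 mm left before the +x post.


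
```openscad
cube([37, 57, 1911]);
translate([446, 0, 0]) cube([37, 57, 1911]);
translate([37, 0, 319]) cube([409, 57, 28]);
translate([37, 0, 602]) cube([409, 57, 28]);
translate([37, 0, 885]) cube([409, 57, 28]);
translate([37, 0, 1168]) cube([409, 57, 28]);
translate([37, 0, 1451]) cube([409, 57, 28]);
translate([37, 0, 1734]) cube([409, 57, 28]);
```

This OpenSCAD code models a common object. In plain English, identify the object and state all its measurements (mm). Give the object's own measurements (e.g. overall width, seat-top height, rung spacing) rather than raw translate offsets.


A straight ladder. Two 37×57 mm vertical rails, 1911 mm tall, stand 483 mm apart (outside-to-outside) with their front faces coplanar on the −y side. 6 rungs, each 57 mm deep and 28 mm tall, span between the inner faces of the rails, front faces flush with the rails. The lowest rung's underside is at z = 319 mm and rungs are spaced 283 mm apart (underside to underside).


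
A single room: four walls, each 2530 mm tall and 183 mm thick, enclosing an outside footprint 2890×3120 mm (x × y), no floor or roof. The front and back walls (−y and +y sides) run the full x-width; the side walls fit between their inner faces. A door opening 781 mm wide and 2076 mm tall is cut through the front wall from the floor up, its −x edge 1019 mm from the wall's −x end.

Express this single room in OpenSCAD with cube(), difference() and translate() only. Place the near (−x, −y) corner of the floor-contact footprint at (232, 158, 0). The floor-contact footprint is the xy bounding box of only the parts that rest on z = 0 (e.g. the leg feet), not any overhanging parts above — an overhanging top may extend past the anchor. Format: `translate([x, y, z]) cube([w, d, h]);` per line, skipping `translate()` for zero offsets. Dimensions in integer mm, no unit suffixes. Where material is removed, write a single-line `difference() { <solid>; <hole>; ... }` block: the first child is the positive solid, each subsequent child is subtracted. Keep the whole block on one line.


difference() { translate([232, 158, 0]) cube([2890, 183, 2530]); translate([1251, 158, 0]) cube([781, 183, 2076]); }
translate([232, 3095, 0]) cube([2890, 183, 2530]);
translate([232, 341, 0]) cube([183, 2754, 2530]);
translate([2939, 341, 0]) cube([183, 2754, 2530]);


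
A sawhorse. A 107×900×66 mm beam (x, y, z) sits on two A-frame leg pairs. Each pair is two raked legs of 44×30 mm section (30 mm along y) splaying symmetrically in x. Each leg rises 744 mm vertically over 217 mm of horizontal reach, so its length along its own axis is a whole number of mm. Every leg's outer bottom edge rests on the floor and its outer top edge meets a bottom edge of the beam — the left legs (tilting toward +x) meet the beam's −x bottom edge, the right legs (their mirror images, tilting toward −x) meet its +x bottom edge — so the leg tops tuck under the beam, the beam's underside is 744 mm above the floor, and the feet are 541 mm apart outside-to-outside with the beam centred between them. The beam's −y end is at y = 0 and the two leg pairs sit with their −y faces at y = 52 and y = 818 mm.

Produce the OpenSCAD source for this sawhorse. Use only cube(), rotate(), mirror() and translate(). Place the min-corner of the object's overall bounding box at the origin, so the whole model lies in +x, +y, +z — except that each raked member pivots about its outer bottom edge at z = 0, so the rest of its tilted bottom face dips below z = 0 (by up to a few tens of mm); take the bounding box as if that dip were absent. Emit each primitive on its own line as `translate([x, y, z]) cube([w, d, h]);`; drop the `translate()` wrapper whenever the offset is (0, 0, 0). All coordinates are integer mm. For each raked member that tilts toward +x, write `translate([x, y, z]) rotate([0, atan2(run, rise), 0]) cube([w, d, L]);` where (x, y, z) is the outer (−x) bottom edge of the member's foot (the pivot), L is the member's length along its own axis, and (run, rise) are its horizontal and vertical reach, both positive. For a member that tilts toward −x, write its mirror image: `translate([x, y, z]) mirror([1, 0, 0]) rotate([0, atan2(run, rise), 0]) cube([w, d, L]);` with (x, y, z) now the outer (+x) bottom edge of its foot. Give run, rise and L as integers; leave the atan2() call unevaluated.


translate([217, 0, 744]) cube([107, 900, 66]);
translate([0, 52, 0]) rotate([0, atan2(217, 744), 0]) cube([44, 30, 775]);
translate([541, 52, 0]) mirror([1, 0, 0]) rotate([0, atan2(217, 744), 0]) cube([44, 30, 775]);
translate([0, 818, 0]) rotate([0, atan2(217, 744), 0]) cube([44, 30, 775]);
translate([541, 818, 0]) mirror([1, 0, 0]) rotate([0, atan2(217, 744), 0]) cube([44, 30, 775]);


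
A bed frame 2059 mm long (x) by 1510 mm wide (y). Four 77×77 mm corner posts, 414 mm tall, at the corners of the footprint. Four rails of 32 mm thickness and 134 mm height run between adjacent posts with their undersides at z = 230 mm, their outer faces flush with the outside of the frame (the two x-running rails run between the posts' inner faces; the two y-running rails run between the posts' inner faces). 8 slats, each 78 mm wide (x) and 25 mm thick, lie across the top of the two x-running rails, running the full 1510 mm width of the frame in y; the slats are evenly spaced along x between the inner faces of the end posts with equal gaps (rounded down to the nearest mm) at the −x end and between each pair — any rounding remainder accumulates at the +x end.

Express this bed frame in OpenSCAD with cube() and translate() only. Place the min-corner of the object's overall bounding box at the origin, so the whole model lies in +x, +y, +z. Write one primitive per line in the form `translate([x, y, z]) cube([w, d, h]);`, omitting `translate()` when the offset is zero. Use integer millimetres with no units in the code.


// slat z = rail_z + rail_h = 230 + 134 = 364
// slat gap = ⌊(1905 − 8·78) / 9⌋ = 142
cube([77, 77, 414]);
translate([0, 1433, 0]) cube([77, 77, 414]);
translate([1982, 0, 0]) cube([77, 77, 414]);
translate([1982, 1433, 0]) cube([77, 77, 414]);
translate([77, 0, 230]) cube([1905, 32, 134]);
translate([77, 1478, 230]) cube([1905, 32, 134]);
translate([0, 77, 230]) cube([32, 1356, 134]);
translate([2027, 77, 230]) cube([32, 1356, 134]);
translate([219, 0, 364]) cube([78, 1510, 25]);
translate([439, 0, 364]) cube([78, 1510, 25]);
translate([659, 0, 364]) cube([78, 1510, 25]);
translate([879, 0, 364]) cube([78, 1510, 25]);
translate([1099, 0, 364]) cube([78, 1510, 25]);
translate([1319, 0, 364]) cube([78, 1510, 25]);
translate([1539, 0, 364]) cube([78, 1510, 25]);
translate([1759, 0, 364]) cube([78, 1510, 25]);


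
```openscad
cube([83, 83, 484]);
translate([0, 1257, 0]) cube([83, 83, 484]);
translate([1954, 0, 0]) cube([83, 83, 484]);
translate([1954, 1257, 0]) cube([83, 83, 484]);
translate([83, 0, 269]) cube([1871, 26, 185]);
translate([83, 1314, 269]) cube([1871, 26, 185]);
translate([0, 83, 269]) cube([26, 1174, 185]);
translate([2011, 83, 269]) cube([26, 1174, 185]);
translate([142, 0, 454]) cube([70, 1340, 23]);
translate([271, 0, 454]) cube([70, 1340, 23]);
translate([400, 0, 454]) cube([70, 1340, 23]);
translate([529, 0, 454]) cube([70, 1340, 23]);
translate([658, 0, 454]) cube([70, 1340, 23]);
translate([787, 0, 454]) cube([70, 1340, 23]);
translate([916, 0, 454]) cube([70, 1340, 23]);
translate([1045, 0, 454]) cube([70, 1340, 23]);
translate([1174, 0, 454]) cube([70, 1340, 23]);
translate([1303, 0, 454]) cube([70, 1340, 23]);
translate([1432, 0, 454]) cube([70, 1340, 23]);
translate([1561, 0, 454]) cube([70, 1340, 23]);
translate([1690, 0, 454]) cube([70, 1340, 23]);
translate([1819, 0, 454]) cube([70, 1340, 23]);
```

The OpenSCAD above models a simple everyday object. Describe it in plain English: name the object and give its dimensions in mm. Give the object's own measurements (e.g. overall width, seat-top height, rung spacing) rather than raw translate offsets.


A bed frame 2037 mm long (x) by 1340 mm wide (y). Four 83×83 mm corner posts, 484 mm tall, at the corners of the footprint. Four rails of 26 mm thickness and 185 mm height run between adjacent posts with their undersides at z = 269 mm, their outer faces flush with the outside of the frame (the two x-running rails run between the posts' inner faces; the two y-running rails run between the posts' inner faces). 14 slats, each 70 mm wide (x) and 23 mm thick, lie across the top of the two x-running rails, running the full 1340 mm width of the frame in y; along x they sit between the end posts with a 59 mm gap after the −x posts and between neighbouring slats, leaving 65 mm before the +x posts.


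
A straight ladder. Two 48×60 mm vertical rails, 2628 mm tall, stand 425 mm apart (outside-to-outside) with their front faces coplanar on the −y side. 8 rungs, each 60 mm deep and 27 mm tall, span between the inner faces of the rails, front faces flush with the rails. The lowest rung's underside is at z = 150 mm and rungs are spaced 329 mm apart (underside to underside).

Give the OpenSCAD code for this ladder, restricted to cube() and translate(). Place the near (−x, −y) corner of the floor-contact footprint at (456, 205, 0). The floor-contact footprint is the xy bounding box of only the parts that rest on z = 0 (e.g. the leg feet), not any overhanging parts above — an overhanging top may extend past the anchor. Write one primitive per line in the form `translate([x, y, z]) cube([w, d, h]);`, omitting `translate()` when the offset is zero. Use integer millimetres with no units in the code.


translate([456, 205, 0]) cube([48, 60, 2628]);
translate([833, 205, 0]) cube([48, 60, 2628]);
translate([504, 205, 150]) cube([329, 60, 27]);
translate([504, 205, 479]) cube([329, 60, 27]);
translate([504, 205, 808]) cube([329, 60, 27]);
translate([504, 205, 1137]) cube([329, 60, 27]);
translate([504, 205, 1466]) cube([329, 60, 27]);
translate([504, 205, 1795]) cube([329, 60, 27]);
translate([504, 205, 2124]) cube([329, 60, 27]);
translate([504, 205, 2453]) cube([329, 60, 27]);


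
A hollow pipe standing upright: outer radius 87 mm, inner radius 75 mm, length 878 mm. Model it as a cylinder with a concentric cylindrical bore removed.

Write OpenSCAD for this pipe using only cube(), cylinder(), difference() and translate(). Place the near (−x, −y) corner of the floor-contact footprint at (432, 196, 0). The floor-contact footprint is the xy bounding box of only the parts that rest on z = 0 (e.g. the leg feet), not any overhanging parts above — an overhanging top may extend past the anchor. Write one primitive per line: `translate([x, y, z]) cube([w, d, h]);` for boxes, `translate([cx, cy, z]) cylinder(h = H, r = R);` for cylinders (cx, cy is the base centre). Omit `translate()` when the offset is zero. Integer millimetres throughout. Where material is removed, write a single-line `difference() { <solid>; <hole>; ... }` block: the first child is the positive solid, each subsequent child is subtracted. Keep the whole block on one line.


difference() { translate([519, 283, 0]) cylinder(h = 878, r = 87); translate([519, 283, 0]) cylinder(h = 878, r = 75); }


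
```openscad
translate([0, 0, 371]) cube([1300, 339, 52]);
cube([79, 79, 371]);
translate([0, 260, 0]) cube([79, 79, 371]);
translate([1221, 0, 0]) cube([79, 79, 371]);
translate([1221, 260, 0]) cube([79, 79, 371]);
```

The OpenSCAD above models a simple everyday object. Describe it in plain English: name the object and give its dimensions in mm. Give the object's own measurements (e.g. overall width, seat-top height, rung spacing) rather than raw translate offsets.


A long wooden bench with a 1300 mm (x) × 339 mm (y) seat, 52 mm thick, its top surface 423 mm above the floor. Four 79 mm square legs at the seat corners, flush with the edges, run from z = 0 to the seat underside.


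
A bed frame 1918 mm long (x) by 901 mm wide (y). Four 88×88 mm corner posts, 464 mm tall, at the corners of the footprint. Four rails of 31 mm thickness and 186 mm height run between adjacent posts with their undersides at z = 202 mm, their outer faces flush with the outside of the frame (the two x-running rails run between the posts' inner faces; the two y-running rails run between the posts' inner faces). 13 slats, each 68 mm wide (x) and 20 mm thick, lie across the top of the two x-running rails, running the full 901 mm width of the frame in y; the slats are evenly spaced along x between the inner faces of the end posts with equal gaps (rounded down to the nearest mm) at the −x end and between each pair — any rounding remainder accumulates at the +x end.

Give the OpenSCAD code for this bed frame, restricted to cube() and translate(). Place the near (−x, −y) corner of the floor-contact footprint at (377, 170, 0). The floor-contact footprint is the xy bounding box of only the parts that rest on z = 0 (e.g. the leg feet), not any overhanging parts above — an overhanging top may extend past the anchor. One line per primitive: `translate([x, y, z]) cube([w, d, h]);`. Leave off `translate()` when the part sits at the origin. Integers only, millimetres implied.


translate([377, 170, 0]) cube([88, 88, 464]);
translate([377, 983, 0]) cube([88, 88, 464]);
translate([2207, 170, 0]) cube([88, 88, 464]);
translate([2207, 983, 0]) cube([88, 88, 464]);
translate([465, 170, 202]) cube([1742, 31, 186]);
translate([465, 1040, 202]) cube([1742, 31, 186]);
translate([377, 258, 202]) cube([31, 725, 186]);
translate([2264, 258, 202]) cube([31, 725, 186]);
translate([526, 170, 388]) cube([68, 901, 20]);
translate([655, 170, 388]) cube([68, 901, 20]);
translate([784, 170, 388]) cube([68, 901, 20]);
translate([913, 170, 388]) cube([68, 901, 20]);
translate([1042, 170, 388]) cube([68, 901, 20]);
translate([1171, 170, 388]) cube([68, 901, 20]);
translate([1300, 170, 388]) cube([68, 901, 20]);
translate([1429, 170, 388]) cube([68, 901, 20]);
translate([1558, 170, 388]) cube([68, 901, 20]);
translate([1687, 170, 388]) cube([68, 901, 20]);
translate([1816, 170, 388]) cube([68, 901, 20]);
translate([1945, 170, 388]) cube([68, 901, 20]);
translate([2074, 170, 388]) cube([68, 901, 20]);


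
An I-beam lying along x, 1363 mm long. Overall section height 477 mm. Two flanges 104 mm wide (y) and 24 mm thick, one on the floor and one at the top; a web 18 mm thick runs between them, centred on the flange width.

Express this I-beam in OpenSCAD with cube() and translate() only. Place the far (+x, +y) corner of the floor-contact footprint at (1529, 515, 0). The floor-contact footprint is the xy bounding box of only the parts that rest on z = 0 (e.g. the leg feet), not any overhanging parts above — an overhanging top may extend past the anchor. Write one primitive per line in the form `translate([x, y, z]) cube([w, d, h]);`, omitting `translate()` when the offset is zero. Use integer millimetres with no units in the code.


translate([166, 411, 0]) cube([1363, 104, 24]);
translate([166, 454, 24]) cube([1363, 18, 429]);
translate([166, 411, 453]) cube([1363, 104, 24]);


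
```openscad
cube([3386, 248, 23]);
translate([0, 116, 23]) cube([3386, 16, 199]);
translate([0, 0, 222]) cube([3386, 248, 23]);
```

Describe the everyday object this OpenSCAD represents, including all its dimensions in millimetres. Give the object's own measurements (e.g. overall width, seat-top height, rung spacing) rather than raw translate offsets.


An I-beam lying along x, 3386 mm long. Overall section height 245 mm. Two flanges 248 mm wide (y) and 23 mm thick, one on the floor and one at the top; a web 16 mm thick runs between them, centred on the flange width.


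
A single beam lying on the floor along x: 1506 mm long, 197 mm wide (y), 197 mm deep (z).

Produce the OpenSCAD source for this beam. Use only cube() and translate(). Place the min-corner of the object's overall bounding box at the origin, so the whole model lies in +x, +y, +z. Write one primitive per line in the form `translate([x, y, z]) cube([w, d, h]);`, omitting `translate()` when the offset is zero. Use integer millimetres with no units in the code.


cube([1506, 197, 197]);


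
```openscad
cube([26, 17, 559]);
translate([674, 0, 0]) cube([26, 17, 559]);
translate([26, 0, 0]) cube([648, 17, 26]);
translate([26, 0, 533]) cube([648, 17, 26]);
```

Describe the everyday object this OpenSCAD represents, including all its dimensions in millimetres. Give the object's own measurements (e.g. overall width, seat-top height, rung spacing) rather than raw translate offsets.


A rectangular picture frame lying in the x–z plane (depth along y). The opening is 648 mm wide (x) by 507 mm tall (z), surrounded by a border 26 mm wide on all four sides. The frame is 17 mm deep and is made of two full-height vertical stiles with two horizontal rails fitted between them.


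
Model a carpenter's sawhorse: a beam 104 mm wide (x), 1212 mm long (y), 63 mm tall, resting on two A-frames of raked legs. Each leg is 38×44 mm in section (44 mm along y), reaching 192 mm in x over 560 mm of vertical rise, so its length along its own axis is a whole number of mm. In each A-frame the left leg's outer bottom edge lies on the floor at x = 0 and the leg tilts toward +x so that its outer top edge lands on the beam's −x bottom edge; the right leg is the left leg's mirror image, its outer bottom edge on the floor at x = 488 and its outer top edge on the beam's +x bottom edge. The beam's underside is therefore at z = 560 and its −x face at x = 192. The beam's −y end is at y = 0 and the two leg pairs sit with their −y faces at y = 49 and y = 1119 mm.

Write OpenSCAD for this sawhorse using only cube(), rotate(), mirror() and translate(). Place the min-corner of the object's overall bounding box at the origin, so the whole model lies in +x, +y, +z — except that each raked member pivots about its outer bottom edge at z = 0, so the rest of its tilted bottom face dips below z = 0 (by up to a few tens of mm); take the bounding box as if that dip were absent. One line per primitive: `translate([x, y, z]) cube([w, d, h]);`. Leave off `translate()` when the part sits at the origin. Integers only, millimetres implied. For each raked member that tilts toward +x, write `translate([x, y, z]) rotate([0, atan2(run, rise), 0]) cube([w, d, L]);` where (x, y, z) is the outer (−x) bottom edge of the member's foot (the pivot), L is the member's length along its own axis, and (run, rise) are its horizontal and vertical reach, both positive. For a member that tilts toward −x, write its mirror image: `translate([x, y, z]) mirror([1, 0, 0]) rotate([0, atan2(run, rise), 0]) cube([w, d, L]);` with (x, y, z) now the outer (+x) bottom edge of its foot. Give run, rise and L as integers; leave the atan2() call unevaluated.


translate([192, 0, 560]) cube([104, 1212, 63]);
translate([0, 49, 0]) rotate([0, atan2(192, 560), 0]) cube([38, 44, 592]);
translate([488, 49, 0]) mirror([1, 0, 0]) rotate([0, atan2(192, 560), 0]) cube([38, 44, 592]);
translate([0, 1119, 0]) rotate([0, atan2(192, 560), 0]) cube([38, 44, 592]);
translate([488, 1119, 0]) mirror([1, 0, 0]) rotate([0, atan2(192, 560), 0]) cube([38, 44, 592]);


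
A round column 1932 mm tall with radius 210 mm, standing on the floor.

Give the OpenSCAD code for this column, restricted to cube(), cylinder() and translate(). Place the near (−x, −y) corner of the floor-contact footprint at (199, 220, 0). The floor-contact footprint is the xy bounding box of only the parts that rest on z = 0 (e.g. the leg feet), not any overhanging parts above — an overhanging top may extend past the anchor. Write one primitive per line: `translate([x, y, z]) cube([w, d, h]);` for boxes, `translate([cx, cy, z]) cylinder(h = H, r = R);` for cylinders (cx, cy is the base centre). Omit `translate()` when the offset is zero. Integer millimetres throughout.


translate([409, 430, 0]) cylinder(h = 1932, r = 210);


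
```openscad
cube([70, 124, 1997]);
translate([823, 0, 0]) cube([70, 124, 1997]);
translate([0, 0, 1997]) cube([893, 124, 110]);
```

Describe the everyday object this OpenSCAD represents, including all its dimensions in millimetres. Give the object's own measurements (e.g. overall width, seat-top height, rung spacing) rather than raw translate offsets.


A door frame. The clear opening is 753 mm wide and 1997 mm high. Two 70 mm wide jambs, 124 mm deep, stand either side of the opening from the floor to the top of the opening. A 110 mm thick head sits across the top of both jambs, spanning the full outside width of the frame.


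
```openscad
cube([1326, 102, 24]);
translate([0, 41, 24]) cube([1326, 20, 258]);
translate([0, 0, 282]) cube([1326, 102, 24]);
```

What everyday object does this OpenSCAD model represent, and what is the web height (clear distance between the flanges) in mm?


An I-beam. The web height is 258 mm.

Two wide flanges with a thin centred web — an I-beam. Overall 306 mm minus two 24 mm flanges gives a web of 306 − 2·24 = 258 mm.


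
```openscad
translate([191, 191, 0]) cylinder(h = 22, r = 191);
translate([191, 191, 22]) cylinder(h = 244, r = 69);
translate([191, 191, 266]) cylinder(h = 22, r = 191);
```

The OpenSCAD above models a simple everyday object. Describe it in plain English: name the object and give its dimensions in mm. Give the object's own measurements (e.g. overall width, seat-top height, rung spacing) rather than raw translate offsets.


A spool: two coaxial disc flanges of radius 191 mm and thickness 22 mm, joined by a core cylinder of radius 69 mm and height 244 mm. The lower flange rests on z = 0 and the three cylinders share a vertical axis.


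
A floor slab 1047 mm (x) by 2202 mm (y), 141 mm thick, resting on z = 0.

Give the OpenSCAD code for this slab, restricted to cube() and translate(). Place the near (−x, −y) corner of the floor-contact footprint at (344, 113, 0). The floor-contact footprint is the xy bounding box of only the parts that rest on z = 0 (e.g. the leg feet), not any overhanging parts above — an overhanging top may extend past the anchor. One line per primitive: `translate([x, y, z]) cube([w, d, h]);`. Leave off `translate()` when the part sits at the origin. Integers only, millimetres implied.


translate([344, 113, 0]) cube([1047, 2202, 141]);


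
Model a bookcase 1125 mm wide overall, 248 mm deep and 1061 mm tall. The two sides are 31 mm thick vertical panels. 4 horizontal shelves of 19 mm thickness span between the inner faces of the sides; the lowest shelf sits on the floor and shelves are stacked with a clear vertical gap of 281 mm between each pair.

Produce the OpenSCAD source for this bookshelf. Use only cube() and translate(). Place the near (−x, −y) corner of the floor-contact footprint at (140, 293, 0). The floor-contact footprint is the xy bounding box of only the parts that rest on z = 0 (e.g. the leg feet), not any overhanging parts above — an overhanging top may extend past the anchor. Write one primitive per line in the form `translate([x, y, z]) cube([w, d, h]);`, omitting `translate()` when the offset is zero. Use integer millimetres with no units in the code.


translate([140, 293, 0]) cube([31, 248, 1061]);
translate([1234, 293, 0]) cube([31, 248, 1061]);
translate([171, 293, 0]) cube([1063, 248, 19]);
translate([171, 293, 300]) cube([1063, 248, 19]);
translate([171, 293, 600]) cube([1063, 248, 19]);
translate([171, 293, 900]) cube([1063, 248, 19]);


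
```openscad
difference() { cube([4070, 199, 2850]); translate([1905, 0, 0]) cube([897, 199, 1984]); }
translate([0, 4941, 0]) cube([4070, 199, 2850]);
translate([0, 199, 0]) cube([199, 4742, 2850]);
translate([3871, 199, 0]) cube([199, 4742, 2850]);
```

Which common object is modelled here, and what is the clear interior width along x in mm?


A single room. The interior width is 3672 mm.

Four walls enclosing a rectangle with a door in the front wall — a room. Outside width 4070 minus two 199 mm walls gives 3672 mm.


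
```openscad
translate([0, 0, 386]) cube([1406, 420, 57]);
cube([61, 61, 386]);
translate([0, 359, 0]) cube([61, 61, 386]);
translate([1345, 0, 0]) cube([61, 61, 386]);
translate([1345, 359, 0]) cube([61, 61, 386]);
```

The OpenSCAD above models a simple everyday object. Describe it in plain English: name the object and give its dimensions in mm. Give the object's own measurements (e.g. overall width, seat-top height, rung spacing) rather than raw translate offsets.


A bench: a 1406×420 mm seat slab, 57 mm thick, top at z = 443 mm, on four 61×61 mm square legs flush with the seat corners and standing on z = 0.


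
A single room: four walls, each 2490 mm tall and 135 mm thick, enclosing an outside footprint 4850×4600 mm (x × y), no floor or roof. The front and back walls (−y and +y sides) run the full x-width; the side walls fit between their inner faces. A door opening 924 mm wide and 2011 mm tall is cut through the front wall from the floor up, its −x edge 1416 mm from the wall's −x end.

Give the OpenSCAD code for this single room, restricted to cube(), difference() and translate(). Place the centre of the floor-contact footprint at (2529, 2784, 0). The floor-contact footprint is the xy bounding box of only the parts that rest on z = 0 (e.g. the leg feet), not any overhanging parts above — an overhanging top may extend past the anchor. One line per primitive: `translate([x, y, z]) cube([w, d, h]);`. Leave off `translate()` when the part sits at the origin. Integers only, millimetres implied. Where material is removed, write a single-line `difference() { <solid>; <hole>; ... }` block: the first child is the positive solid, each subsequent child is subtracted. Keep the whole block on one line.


difference() { translate([104, 484, 0]) cube([4850, 135, 2490]); translate([1520, 484, 0]) cube([924, 135, 2011]); }
translate([104, 4949, 0]) cube([4850, 135, 2490]);
translate([104, 619, 0]) cube([135, 4330, 2490]);
translate([4819, 619, 0]) cube([135, 4330, 2490]);


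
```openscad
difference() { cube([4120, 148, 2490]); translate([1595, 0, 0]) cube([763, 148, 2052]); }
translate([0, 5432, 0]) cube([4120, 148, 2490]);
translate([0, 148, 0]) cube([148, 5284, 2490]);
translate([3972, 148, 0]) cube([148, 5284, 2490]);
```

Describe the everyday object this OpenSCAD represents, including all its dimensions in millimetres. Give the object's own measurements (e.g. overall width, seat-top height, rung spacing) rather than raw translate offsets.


A single room: four walls, each 2490 mm tall and 148 mm thick, enclosing an outside footprint 4120×5580 mm (x × y), no floor or roof. The front and back walls (−y and +y sides) run the full x-width; the side walls fit between their inner faces. A door opening 763 mm wide and 2052 mm tall is cut through the front wall from the floor up, its −x edge 1595 mm from the wall's −x end.


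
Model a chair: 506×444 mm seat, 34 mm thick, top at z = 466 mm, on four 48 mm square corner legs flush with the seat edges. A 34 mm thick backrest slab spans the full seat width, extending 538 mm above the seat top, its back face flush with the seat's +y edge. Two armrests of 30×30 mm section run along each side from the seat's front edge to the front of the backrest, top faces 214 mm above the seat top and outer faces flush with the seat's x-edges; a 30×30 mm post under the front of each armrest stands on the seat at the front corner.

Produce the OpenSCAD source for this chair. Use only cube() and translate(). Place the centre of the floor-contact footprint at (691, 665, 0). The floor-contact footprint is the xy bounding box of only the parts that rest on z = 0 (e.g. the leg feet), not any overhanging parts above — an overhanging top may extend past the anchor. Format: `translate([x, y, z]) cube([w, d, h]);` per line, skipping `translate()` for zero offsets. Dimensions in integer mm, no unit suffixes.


translate([438, 443, 432]) cube([506, 444, 34]);
translate([438, 443, 0]) cube([48, 48, 432]);
translate([896, 443, 0]) cube([48, 48, 432]);
translate([438, 839, 0]) cube([48, 48, 432]);
translate([896, 839, 0]) cube([48, 48, 432]);
translate([438, 853, 466]) cube([506, 34, 538]);
translate([438, 443, 650]) cube([30, 410, 30]);
translate([914, 443, 650]) cube([30, 410, 30]);
translate([438, 443, 466]) cube([30, 30, 184]);
translate([914, 443, 466]) cube([30, 30, 184]);


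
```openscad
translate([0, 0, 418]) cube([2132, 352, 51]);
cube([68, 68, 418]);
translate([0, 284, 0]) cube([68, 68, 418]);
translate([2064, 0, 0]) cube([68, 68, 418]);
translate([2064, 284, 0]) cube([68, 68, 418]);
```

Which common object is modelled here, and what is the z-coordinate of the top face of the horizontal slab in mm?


A bench. The seat-top height is 469 mm.

A long slab on four corner posts — a bench. The slab sits at z = 418 with thickness 51, so the top is 418 + 51 = 469 mm.


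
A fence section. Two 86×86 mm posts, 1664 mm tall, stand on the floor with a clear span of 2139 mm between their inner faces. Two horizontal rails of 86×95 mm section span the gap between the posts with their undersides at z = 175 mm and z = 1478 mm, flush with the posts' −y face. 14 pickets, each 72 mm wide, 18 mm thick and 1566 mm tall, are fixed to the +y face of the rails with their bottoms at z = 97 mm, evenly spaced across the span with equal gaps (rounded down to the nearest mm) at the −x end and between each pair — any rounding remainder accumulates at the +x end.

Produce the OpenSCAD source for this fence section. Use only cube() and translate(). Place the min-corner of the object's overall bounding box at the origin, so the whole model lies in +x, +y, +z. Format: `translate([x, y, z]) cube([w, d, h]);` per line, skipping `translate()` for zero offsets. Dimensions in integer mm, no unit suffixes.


cube([86, 86, 1664]);
translate([2225, 0, 0]) cube([86, 86, 1664]);
translate([86, 0, 175]) cube([2139, 86, 95]);
translate([86, 0, 1478]) cube([2139, 86, 95]);
translate([161, 86, 97]) cube([72, 18, 1566]);
translate([308, 86, 97]) cube([72, 18, 1566]);
translate([455, 86, 97]) cube([72, 18, 1566]);
translate([602, 86, 97]) cube([72, 18, 1566]);
translate([749, 86, 97]) cube([72, 18, 1566]);
translate([896, 86, 97]) cube([72, 18, 1566]);
translate([1043, 86, 97]) cube([72, 18, 1566]);
translate([1190, 86, 97]) cube([72, 18, 1566]);
translate([1337, 86, 97]) cube([72, 18, 1566]);
translate([1484, 86, 97]) cube([72, 18, 1566]);
translate([1631, 86, 97]) cube([72, 18, 1566]);
translate([1778, 86, 97]) cube([72, 18, 1566]);
translate([1925, 86, 97]) cube([72, 18, 1566]);
translate([2072, 86, 97]) cube([72, 18, 1566]);


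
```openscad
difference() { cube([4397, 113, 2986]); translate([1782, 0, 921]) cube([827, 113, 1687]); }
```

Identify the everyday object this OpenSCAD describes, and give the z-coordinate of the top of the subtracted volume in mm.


A wall with a window opening. The window head height is 2608 mm.

A wall with a rectangular opening subtracted — a window. Sill at z = 921, opening 1687 mm tall, so the head is at 921 + 1687 = 2608 mm.


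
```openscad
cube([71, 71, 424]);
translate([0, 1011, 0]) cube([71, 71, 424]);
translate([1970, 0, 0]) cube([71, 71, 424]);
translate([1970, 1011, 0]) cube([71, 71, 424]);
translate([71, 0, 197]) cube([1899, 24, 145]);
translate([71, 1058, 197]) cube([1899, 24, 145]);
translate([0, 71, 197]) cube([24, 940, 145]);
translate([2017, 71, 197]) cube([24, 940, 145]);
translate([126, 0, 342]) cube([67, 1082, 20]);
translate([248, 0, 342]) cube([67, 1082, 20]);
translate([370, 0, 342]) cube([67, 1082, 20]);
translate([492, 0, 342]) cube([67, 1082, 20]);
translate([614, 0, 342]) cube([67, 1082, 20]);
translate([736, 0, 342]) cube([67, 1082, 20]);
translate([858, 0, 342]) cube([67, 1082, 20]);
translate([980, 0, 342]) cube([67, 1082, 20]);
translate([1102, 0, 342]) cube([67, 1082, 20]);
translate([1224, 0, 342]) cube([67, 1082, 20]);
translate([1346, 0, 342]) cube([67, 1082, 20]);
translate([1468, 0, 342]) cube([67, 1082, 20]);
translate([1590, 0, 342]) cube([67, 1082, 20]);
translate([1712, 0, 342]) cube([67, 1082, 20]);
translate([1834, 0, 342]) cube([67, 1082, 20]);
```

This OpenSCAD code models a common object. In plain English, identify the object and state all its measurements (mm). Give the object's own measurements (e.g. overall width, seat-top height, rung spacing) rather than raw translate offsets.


A bed frame 2041 mm long (x) by 1082 mm wide (y). Four 71×71 mm corner posts, 424 mm tall, at the corners of the footprint. Four rails of 24 mm thickness and 145 mm height run between adjacent posts with their undersides at z = 197 mm, their outer faces flush with the outside of the frame (the two x-running rails run between the posts' inner faces; the two y-running rails run between the posts' inner faces). 15 slats, each 67 mm wide (x) and 20 mm thick, lie across the top of the two x-running rails, running the full 1082 mm width of the frame in y; along x they sit between the end posts with a 55 mm gap after the −x posts and between neighbouring slats, leaving 69 mm before the +x posts.
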